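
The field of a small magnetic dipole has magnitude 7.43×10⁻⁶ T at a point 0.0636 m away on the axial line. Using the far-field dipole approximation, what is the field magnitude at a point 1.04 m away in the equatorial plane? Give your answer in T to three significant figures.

Dipole fields scale as 1/r³ in the far field.
The axial field is twice the equatorial field at the same r, so the geometry factor is 1/2.
B₂ = B₁ · (1/2) · (r₁/r₂)³ = 7.43×10⁻⁶ · 0.5 · (0.0636/1.04)³.
(r₁/r₂)³ = (0.06115)³ = 0.0002287.
B₂ ≈ 8.496×10⁻¹⁰ T.

B ≈ 8.50×10⁻¹⁰ T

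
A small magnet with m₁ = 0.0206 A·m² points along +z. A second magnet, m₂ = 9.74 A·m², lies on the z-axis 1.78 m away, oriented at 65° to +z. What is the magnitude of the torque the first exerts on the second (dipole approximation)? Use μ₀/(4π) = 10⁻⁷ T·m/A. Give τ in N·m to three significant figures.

τ ≈ 6.45×10⁻⁹ N·m

Dipole B is on the axis of dipole A, so B₁ there is axial: B₁ = (μ₀/4π)·2m₁/r³ along +z.
B₁ = 2(10⁻⁷)(0.0206)/(1.78)³ = 7.305×10⁻¹⁰ T.
τ = m₂ B₁ sinθ.
τ = (9.74)(7.305×10⁻¹⁰)·sin65° = 6.449×10⁻⁹ N·m.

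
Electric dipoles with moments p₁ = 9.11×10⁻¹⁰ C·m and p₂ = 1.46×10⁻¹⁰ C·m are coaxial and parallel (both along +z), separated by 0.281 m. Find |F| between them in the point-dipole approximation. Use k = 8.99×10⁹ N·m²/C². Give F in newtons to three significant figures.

On-axis field of dipole 1 at distance r: E = 2kp₁/r³. Force on dipole 2 is F = p₂·dE/dr (gradient along axis).
dE/dr = −6kp₁/r⁴, so |F| = 6kp₁p₂/r⁴ (attractive for aligned moments).
F = 6(8.99×10⁹)(9.11×10⁻¹⁰)(1.46×10⁻¹⁰)/(0.281)⁴ = 1.151×10⁻⁶ N.

F ≈ 1.15×10⁻⁶ N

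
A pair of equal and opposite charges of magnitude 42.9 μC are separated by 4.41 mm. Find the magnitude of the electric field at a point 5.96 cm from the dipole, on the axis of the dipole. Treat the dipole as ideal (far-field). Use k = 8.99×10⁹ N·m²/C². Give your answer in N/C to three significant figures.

E ≈ 1.61×10⁷ N/C

Dipole moment p = qd = (4.29×10⁻⁵ C)(0.00441 m) = 1.892×10⁻⁷ C·m.
On the dipole axis E = 2kp/r³.
E = 2·(8.99×10⁹)(1.892×10⁻⁷) / (0.0596)³ = 1.607×10⁷ N/C.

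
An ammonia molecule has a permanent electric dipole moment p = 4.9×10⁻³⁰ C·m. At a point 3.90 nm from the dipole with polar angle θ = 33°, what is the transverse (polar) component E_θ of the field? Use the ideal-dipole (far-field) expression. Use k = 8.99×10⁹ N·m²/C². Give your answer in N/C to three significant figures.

For a dipole, E_θ = (kp sinθ)/r³.
kp/r³ = (8.99×10⁹)(4.90×10⁻³⁰)/(3.90×10⁻⁹)³ = 7.426×10⁵ N/C.
E_θ = 7.426×10⁵·sin33° = 4.045×10⁵ N/C.

E_θ ≈ 4.04×10⁵ N/C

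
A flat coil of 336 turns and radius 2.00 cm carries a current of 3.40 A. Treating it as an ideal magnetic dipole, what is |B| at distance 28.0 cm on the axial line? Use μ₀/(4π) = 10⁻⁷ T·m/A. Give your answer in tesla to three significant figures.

m = NIA = NIπa² = 336·(3.40)·π·(0.0200)² = 1.436 A·m².
On axis B = (μ₀/4π)·2m/r³.
B = 2·(10⁻⁷)·(1.436) / (0.280)³ = 1.308×10⁻⁵ T.

B ≈ 1.31×10⁻⁵ T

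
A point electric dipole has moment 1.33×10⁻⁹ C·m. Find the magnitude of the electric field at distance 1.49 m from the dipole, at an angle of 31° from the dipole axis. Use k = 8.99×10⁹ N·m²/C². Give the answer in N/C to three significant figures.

At angle θ the dipole field magnitude is E = (kp/r³)·√(1 + 3cos²θ).
kp/r³ = (8.99×10⁹)(1.33×10⁻⁹) / (1.49)³ = 3.615 N/C.
√(1 + 3cos²31°) = √(1 + 3·0.7347) = √3.2042 ≈ 1.7900.
E ≈ 3.615 × 1.790 = 6.470 N/C.

E ≈ 6.47 N/C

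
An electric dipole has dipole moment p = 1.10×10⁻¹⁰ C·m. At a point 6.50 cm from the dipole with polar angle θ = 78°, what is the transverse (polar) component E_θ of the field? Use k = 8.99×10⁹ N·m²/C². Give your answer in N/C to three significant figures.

E_θ ≈ 3520 N/C

For a dipole, E_θ = (kp sinθ)/r³.
kp/r³ = (8.99×10⁹)(1.10×10⁻¹⁰)/(0.0650)³ = 3601 N/C.
E_θ = 3601·sin78° = 3522 N/C.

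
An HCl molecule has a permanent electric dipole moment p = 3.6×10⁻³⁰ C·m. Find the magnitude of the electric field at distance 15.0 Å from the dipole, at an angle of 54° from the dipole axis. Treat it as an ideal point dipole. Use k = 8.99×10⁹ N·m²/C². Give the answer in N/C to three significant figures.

At angle θ the dipole field magnitude is E = (kp/r³)·√(1 + 3cos²θ).
kp/r³ = (8.99×10⁹)(3.60×10⁻³⁰) / (1.50×10⁻⁹)³ = 9.589×10⁶ N/C.
√(1 + 3cos²54°) = √(1 + 3·0.3455) = √2.0365 ≈ 1.4271.
E ≈ 9.589×10⁶ × 1.427 = 1.368×10⁷ N/C.

E ≈ 1.37×10⁷ N/C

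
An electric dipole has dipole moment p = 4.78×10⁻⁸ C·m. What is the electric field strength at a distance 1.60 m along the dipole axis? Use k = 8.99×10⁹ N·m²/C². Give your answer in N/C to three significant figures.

On the dipole axis E = 2kp/r³.
E = 2·(8.99×10⁹)(4.78×10⁻⁸) / (1.60)³ = 209.8 N/C.

E ≈ 210 N/C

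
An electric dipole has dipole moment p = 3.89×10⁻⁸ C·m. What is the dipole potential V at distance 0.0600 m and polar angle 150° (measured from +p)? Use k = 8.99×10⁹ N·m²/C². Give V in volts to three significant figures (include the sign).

The dipole potential is V = kp cosθ / r².
V = (8.99×10⁹)(3.89×10⁻⁸)·cos150° / (0.0600)² = -8.413×10⁴ V.

V ≈ -8.41×10⁴ V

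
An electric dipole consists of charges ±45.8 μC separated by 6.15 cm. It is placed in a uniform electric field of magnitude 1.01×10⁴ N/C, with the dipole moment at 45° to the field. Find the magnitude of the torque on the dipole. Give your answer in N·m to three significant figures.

Dipole moment p = qd = (4.58×10⁻⁵ C)(0.0615 m) = 2.817×10⁻⁶ C·m.
Torque on an electric dipole: τ = pE sinθ.
τ = (2.817×10⁻⁶)(1.01×10⁴)·sin45° = 0.02012 N·m.

τ ≈ 0.0201 N·m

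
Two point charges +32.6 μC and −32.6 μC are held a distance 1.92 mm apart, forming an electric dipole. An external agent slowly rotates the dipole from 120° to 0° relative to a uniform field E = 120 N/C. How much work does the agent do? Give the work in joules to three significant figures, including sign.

Dipole moment p = qd = (3.26×10⁻⁵ C)(0.00192 m) = 6.259×10⁻⁸ C·m.
W_ext = ΔU = U(θ₂) − U(θ₁) = −pE cosθ₂ − (−pE cosθ₁) = pE(cosθ₁ − cosθ₂).
W = (6.259×10⁻⁸)(120)·(cos120° − cos0°) = (7.511×10⁻⁶)·(-1.5000) = -1.127×10⁻⁵ J.

W ≈ -1.13×10⁻⁵ J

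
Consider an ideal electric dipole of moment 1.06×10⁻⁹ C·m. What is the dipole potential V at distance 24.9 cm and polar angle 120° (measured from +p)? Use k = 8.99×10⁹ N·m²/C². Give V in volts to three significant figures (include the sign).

The dipole potential is V = kp cosθ / r².
V = (8.99×10⁹)(1.06×10⁻⁹)·cos120° / (0.249)² = -76.85 V.

V ≈ -76.8 V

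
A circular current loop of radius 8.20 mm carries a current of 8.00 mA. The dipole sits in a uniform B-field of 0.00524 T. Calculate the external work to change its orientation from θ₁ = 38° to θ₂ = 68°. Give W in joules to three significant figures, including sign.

W ≈ 3.66×10⁻⁹ J

Magnetic moment m = IA = Iπa² = (0.00800)·π·(0.00820)² = 1.69×10⁻⁶ A·m².
W_ext = ΔU = −mB cosθ₂ + mB cosθ₁ = mB(cosθ₁ − cosθ₂).
W = (1.69×10⁻⁶)(0.00524)·(cos38° − cos68°) = (8.856×10⁻⁹)·(+0.4134) = 3.661×10⁻⁹ J.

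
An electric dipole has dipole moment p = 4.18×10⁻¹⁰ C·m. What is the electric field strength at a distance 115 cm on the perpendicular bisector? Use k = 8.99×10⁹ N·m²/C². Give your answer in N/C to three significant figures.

On the perpendicular bisector E = kp/r³ (half the axial value at the same distance).
E = (8.99×10⁹)(4.18×10⁻¹⁰) / (1.15)³ = 2.471 N/C.

E ≈ 2.47 N/C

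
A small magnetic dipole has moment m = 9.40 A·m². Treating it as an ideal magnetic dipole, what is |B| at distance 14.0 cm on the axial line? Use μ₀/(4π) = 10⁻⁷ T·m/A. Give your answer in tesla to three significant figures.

B ≈ 6.85×10⁻⁴ T

On axis B = (μ₀/4π)·2m/r³.
B = 2·(10⁻⁷)·(9.40) / (0.140)³ = 6.851×10⁻⁴ T.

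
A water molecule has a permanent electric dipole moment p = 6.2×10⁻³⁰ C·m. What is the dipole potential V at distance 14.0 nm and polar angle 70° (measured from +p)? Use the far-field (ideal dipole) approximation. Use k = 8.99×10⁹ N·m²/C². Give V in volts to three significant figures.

V ≈ 9.73×10⁻⁵ V

The dipole potential is V = kp cosθ / r².
V = (8.99×10⁹)(6.20×10⁻³⁰)·cos70° / (1.40×10⁻⁸)² = 9.726×10⁻⁵ V.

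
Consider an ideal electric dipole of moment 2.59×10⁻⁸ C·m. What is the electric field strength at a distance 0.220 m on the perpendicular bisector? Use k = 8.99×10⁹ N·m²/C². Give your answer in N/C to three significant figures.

On the perpendicular bisector E = kp/r³ (half the axial value at the same distance).
E = (8.99×10⁹)(2.59×10⁻⁸) / (0.220)³ = 2.187×10⁴ N/C.

E ≈ 2.19×10⁴ N/C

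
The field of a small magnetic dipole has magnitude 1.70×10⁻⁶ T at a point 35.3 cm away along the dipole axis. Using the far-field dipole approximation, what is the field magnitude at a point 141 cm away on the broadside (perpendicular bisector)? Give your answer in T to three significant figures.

Dipole fields scale as 1/r³ in the far field.
The axial field is twice the equatorial field at the same r, so the geometry factor is 1/2.
B₂ = B₁ · (1/2) · (r₁/r₂)³ = 1.70×10⁻⁶ · 0.5 · (35.3/141)³.
(r₁/r₂)³ = (0.2504)³ = 0.01569.
B₂ ≈ 1.334×10⁻⁸ T.

B ≈ 1.33×10⁻⁸ T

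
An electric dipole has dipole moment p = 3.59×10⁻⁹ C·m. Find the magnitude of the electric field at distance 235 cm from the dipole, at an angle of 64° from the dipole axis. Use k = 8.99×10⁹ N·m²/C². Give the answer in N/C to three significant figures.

At angle θ the dipole field magnitude is E = (kp/r³)·√(1 + 3cos²θ).
kp/r³ = (8.99×10⁹)(3.59×10⁻⁹) / (2.35)³ = 2.487 N/C.
√(1 + 3cos²64°) = √(1 + 3·0.1922) = √1.5765 ≈ 1.2556.
E ≈ 2.487 × 1.256 = 3.122 N/C.

E ≈ 3.12 N/C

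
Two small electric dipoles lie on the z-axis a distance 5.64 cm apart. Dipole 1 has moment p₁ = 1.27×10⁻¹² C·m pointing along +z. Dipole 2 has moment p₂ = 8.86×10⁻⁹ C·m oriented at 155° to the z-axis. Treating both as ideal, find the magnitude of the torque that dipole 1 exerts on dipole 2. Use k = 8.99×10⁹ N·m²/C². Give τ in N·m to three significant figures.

τ ≈ 4.77×10⁻⁷ N·m

The second dipole sits on the axis of the first, so the field there is axial: E₁ = 2kp₁/r³ along +z.
E₁ = 2(8.99×10⁹)(1.27×10⁻¹²)/(0.0564)³ = 127.3 N/C.
Torque on the second dipole: τ = p₂ E₁ sinθ.
τ = (8.86×10⁻⁹)(127.3)·sin155° = 4.766×10⁻⁷ N·m.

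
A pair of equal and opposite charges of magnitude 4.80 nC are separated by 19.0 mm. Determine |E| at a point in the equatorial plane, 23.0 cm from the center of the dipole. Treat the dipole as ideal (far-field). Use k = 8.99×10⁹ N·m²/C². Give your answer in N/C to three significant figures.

Dipole moment p = qd = (4.80×10⁻⁹ C)(0.0190 m) = 9.12×10⁻¹¹ C·m.
In the equatorial plane E = kp/r³.
E = (8.99×10⁹)(9.12×10⁻¹¹) / (0.230)³ = 67.39 N/C.

E ≈ 67.4 N/C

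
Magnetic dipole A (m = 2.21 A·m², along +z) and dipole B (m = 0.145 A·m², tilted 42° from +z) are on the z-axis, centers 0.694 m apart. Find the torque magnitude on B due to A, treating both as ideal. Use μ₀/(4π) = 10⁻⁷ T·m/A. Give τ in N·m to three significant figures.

Dipole B is on the axis of dipole A, so B₁ there is axial: B₁ = (μ₀/4π)·2m₁/r³ along +z.
B₁ = 2(10⁻⁷)(2.21)/(0.694)³ = 1.322×10⁻⁶ T.
τ = m₂ B₁ sinθ.
τ = (0.145)(1.322×10⁻⁶)·sin42° = 1.283×10⁻⁷ N·m.

τ ≈ 1.28×10⁻⁷ N·m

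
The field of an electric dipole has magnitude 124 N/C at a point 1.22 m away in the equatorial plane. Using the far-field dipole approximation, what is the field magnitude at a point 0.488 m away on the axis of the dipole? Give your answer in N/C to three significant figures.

E ≈ 3880 N/C

Dipole fields scale as 1/r³ in the far field.
The axial field is twice the equatorial field at the same r, so the geometry factor is 2/1.
E₂ = E₁ · (2/1) · (r₁/r₂)³ = 124 · 2 · (1.22/0.488)³.
(r₁/r₂)³ = (2.5)³ = 15.62.
E₂ ≈ 3875 N/C.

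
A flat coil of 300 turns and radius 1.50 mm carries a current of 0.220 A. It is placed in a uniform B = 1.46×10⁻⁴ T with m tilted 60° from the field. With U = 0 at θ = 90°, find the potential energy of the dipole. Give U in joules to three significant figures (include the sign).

m = NIA = NIπa² = 300·(0.220)·π·(0.00150)² = 4.665×10⁻⁴ A·m².
U = −m·B = −mB cosθ.
U = −(4.665×10⁻⁴)(1.46×10⁻⁴)·cos60° = -3.405×10⁻⁸ J.

U ≈ -3.41×10⁻⁸ J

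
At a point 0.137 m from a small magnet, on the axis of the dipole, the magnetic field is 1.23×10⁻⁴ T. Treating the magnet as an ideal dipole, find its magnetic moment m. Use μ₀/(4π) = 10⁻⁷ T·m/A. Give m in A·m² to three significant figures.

m ≈ 1.58 A·m²

On axis B = (μ₀/4π)·2m/r³, so m = Br³·4π/(μ₀·2).
m = (1.23×10⁻⁴)·(0.137)³ / (2·10⁻⁷) = 1.581 A·m².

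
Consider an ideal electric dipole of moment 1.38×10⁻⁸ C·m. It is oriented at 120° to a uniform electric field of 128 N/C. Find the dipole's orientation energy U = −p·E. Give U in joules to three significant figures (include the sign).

U = −p·E = −pE cosθ.
U = −(1.38×10⁻⁸)(128)·cos120° = 8.832×10⁻⁷ J.

U ≈ 8.83×10⁻⁷ J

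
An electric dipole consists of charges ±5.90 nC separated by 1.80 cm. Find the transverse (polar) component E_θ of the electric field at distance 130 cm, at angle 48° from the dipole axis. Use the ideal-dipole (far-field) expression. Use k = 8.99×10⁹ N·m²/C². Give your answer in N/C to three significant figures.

E_θ ≈ 0.323 N/C

Dipole moment p = qd = (5.90×10⁻⁹ C)(0.0180 m) = 1.062×10⁻¹⁰ C·m.
For a dipole, E_θ = (kp sinθ)/r³.
kp/r³ = (8.99×10⁹)(1.062×10⁻¹⁰)/(1.30)³ = 0.4346 N/C.
E_θ = 0.4346·sin48° = 0.3229 N/C.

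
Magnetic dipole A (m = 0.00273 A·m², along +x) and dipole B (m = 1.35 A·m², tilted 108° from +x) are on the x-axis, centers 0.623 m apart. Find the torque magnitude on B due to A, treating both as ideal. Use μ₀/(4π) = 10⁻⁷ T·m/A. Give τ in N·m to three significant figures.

τ ≈ 2.90×10⁻⁹ N·m

Dipole B is on the axis of dipole A, so B₁ there is axial: B₁ = (μ₀/4π)·2m₁/r³ along +x.
B₁ = 2(10⁻⁷)(0.00273)/(0.623)³ = 2.258×10⁻⁹ T.
τ = m₂ B₁ sinθ.
τ = (1.35)(2.258×10⁻⁹)·sin108° = 2.899×10⁻⁹ N·m.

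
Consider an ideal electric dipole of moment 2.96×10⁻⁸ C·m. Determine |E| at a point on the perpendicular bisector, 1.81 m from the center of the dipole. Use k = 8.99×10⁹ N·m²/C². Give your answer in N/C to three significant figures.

E ≈ 44.9 N/C

On the perpendicular bisector E = kp/r³ (half the axial value at the same distance).
E = (8.99×10⁹)(2.96×10⁻⁸) / (1.81)³ = 44.88 N/C.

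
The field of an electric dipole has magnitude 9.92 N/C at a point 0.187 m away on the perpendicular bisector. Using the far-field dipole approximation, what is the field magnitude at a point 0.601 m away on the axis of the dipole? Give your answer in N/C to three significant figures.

E ≈ 0.598 N/C

Dipole fields scale as 1/r³ in the far field.
The axial field is twice the equatorial field at the same r, so the geometry factor is 2/1.
E₂ = E₁ · (2/1) · (r₁/r₂)³ = 9.92 · 2 · (0.187/0.601)³.
(r₁/r₂)³ = (0.3111)³ = 0.03012.
E₂ ≈ 0.5976 N/C.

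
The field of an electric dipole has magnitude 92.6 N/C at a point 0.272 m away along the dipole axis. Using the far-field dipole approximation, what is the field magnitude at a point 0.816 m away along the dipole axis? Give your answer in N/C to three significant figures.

Dipole fields scale as 1/r³ in the far field; the geometry is the same at both points.
E₂ = E₁ · (r₁/r₂)³ = 92.6 · (0.272/0.816)³.
(r₁/r₂)³ = (0.3333)³ = 0.03704.
E₂ ≈ 3.430 N/C.

E ≈ 3.43 N/C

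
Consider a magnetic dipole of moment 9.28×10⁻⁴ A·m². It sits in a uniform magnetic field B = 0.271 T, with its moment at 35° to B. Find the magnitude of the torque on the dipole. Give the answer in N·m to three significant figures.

τ ≈ 1.44×10⁻⁴ N·m

Torque on a magnetic dipole: τ = mB sinθ.
τ = (9.28×10⁻⁴)(0.271)·sin35° = 1.442×10⁻⁴ N·m.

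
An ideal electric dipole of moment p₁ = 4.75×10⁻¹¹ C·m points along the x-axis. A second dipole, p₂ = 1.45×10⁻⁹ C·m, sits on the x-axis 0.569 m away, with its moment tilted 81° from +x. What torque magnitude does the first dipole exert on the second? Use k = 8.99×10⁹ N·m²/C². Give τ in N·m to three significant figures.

τ ≈ 6.64×10⁻⁹ N·m

The second dipole sits on the axis of the first, so the field there is axial: E₁ = 2kp₁/r³ along +x.
E₁ = 2(8.99×10⁹)(4.75×10⁻¹¹)/(0.569)³ = 4.636 N/C.
Torque on the second dipole: τ = p₂ E₁ sinθ.
τ = (1.45×10⁻⁹)(4.636)·sin81° = 6.639×10⁻⁹ N·m.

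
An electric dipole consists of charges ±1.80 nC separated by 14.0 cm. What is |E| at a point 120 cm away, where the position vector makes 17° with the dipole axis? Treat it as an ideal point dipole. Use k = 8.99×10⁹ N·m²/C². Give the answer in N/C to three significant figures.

E ≈ 2.54 N/C

Dipole moment p = qd = (1.80×10⁻⁹ C)(0.140 m) = 2.52×10⁻¹⁰ C·m.
At angle θ the dipole field magnitude is E = (kp/r³)·√(1 + 3cos²θ).
kp/r³ = (8.99×10⁹)(2.52×10⁻¹⁰) / (1.20)³ = 1.311 N/C.
√(1 + 3cos²17°) = √(1 + 3·0.9145) = √3.7436 ≈ 1.9348.
E ≈ 1.311 × 1.935 = 2.537 N/C.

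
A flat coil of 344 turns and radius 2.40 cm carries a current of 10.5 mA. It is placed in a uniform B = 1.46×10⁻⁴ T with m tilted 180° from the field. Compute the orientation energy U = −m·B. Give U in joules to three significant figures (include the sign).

U ≈ 9.54×10⁻⁷ J

m = NIA = NIπa² = 344·(0.0105)·π·(0.0240)² = 0.006536 A·m².
U = −m·B = −mB cosθ.
U = −(0.006536)(1.46×10⁻⁴)·cos180° = 9.543×10⁻⁷ J.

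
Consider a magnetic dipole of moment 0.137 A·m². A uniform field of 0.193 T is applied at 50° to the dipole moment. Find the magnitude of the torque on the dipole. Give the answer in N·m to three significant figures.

Torque on a magnetic dipole: τ = mB sinθ.
τ = (0.137)(0.193)·sin50° = 0.02025 N·m.

τ ≈ 0.0203 N·m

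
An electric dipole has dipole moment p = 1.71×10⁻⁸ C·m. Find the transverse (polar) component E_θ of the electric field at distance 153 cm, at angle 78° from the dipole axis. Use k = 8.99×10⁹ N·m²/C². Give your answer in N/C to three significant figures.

For a dipole, E_θ = (kp sinθ)/r³.
kp/r³ = (8.99×10⁹)(1.71×10⁻⁸)/(1.53)³ = 42.92 N/C.
E_θ = 42.92·sin78° = 41.98 N/C.

E_θ ≈ 42.0 N/C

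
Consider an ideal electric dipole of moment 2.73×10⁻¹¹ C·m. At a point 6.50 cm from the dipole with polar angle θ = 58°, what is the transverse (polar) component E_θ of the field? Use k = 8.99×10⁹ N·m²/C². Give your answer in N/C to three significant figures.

For a dipole, E_θ = (kp sinθ)/r³.
kp/r³ = (8.99×10⁹)(2.73×10⁻¹¹)/(0.0650)³ = 893.7 N/C.
E_θ = 893.7·sin58° = 757.9 N/C.

E_θ ≈ 758 N/C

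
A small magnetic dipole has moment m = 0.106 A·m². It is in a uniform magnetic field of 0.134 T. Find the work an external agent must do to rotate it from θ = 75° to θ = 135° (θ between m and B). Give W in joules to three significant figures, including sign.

W ≈ 0.0137 J

W_ext = ΔU = −mB cosθ₂ + mB cosθ₁ = mB(cosθ₁ − cosθ₂).
W = (0.106)(0.134)·(cos75° − cos135°) = (0.01420)·(+0.9659) = 0.01372 J.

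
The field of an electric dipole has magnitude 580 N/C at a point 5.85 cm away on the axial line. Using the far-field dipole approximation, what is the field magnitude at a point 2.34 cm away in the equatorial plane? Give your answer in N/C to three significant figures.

Dipole fields scale as 1/r³ in the far field.
The axial field is twice the equatorial field at the same r, so the geometry factor is 1/2.
E₂ = E₁ · (1/2) · (r₁/r₂)³ = 580 · 0.5 · (5.85/2.34)³.
(r₁/r₂)³ = (2.5)³ = 15.62.
E₂ ≈ 4531 N/C.

E ≈ 4530 N/C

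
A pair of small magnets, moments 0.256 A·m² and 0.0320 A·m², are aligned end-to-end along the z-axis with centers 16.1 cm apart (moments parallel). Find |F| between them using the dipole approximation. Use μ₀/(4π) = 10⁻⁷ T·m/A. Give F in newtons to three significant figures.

F ≈ 7.32×10⁻⁶ N

On-axis B of dipole 1: B = (μ₀/4π)·2m₁/r³. Force on dipole 2: F = m₂·dB/dr.
dB/dr = −(μ₀/4π)·6m₁/r⁴, so |F| = (μ₀/4π)·6m₁m₂/r⁴.
F = 6(10⁻⁷)(0.256)(0.0320)/(0.161)⁴ = 7.315×10⁻⁶ N.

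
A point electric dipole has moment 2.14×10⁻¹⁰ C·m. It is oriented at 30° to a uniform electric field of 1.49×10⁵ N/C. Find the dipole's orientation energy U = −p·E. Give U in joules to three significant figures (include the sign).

U ≈ -2.76×10⁻⁵ J

U = −p·E = −pE cosθ.
U = −(2.14×10⁻¹⁰)(1.49×10⁵)·cos30° = -2.761×10⁻⁵ J.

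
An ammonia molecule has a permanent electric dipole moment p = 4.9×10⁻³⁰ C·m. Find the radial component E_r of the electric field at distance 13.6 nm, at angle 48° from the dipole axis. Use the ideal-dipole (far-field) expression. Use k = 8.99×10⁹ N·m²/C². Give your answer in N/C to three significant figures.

E_r ≈ 2.34×10⁴ N/C

For a dipole, E_r = (2kp cosθ)/r³.
kp/r³ = (8.99×10⁹)(4.90×10⁻³⁰)/(1.36×10⁻⁸)³ = 1.751×10⁴ N/C.
E_r = 2·1.751×10⁴·cos48° = 2.344×10⁴ N/C.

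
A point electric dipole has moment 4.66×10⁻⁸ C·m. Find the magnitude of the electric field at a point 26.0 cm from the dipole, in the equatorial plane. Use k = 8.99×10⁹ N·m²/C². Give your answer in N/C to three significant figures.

In the equatorial plane E = kp/r³.
E = (8.99×10⁹)(4.66×10⁻⁸) / (0.260)³ = 2.384×10⁴ N/C.

E ≈ 2.38×10⁴ N/C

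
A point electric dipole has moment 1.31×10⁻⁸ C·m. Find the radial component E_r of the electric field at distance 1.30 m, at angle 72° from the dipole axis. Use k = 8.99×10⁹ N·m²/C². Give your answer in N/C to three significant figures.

E_r ≈ 33.1 N/C

For a dipole, E_r = (2kp cosθ)/r³.
kp/r³ = (8.99×10⁹)(1.31×10⁻⁸)/(1.30)³ = 53.60 N/C.
E_r = 2·53.60·cos72° = 33.13 N/C.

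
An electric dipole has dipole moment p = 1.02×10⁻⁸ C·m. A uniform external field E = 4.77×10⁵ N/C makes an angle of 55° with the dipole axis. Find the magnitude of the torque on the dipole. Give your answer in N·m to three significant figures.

τ ≈ 0.00399 N·m

Torque on an electric dipole: τ = pE sinθ.
τ = (1.02×10⁻⁸)(4.77×10⁵)·sin55° = 0.003986 N·m.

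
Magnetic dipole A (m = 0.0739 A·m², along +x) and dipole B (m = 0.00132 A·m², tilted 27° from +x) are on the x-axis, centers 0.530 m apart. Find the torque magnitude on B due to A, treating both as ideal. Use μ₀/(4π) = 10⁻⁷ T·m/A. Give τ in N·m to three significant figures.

Dipole B is on the axis of dipole A, so B₁ there is axial: B₁ = (μ₀/4π)·2m₁/r³ along +x.
B₁ = 2(10⁻⁷)(0.0739)/(0.530)³ = 9.928×10⁻⁸ T.
τ = m₂ B₁ sinθ.
τ = (0.00132)(9.928×10⁻⁸)·sin27° = 5.949×10⁻¹¹ N·m.

τ ≈ 5.95×10⁻¹¹ N·m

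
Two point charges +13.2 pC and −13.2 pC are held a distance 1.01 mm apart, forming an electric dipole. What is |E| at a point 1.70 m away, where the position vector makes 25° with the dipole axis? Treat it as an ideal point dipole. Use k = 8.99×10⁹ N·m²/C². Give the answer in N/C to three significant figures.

Dipole moment p = qd = (1.32×10⁻¹¹ C)(0.00101 m) = 1.333×10⁻¹⁴ C·m.
At angle θ the dipole field magnitude is E = (kp/r³)·√(1 + 3cos²θ).
kp/r³ = (8.99×10⁹)(1.333×10⁻¹⁴) / (1.70)³ = 2.439×10⁻⁵ N/C.
√(1 + 3cos²25°) = √(1 + 3·0.8214) = √3.4642 ≈ 1.8612.
E ≈ 2.439×10⁻⁵ × 1.861 = 4.540×10⁻⁵ N/C.

E ≈ 4.54×10⁻⁵ N/C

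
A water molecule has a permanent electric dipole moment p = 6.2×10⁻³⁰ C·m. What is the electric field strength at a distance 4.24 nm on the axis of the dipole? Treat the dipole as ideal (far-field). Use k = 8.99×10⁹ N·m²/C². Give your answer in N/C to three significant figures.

E ≈ 1.46×10⁶ N/C

On the dipole axis E = 2kp/r³.
E = 2·(8.99×10⁹)(6.20×10⁻³⁰) / (4.24×10⁻⁹)³ = 1.462×10⁶ N/C.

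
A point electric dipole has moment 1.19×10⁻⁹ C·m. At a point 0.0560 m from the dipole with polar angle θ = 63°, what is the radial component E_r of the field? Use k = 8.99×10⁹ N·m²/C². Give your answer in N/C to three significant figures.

E_r ≈ 5.53×10⁴ N/C

For a dipole, E_r = (2kp cosθ)/r³.
kp/r³ = (8.99×10⁹)(1.19×10⁻⁹)/(0.0560)³ = 6.092×10⁴ N/C.
E_r = 2·6.092×10⁴·cos63° = 5.531×10⁴ N/C.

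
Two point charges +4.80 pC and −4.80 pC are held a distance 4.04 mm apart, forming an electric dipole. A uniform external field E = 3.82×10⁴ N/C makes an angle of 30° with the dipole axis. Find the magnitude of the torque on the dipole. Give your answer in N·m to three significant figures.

Dipole moment p = qd = (4.80×10⁻¹² C)(0.00404 m) = 1.939×10⁻¹⁴ C·m.
Torque on an electric dipole: τ = pE sinθ.
τ = (1.939×10⁻¹⁴)(3.82×10⁴)·sin30° = 3.703×10⁻¹⁰ N·m.

τ ≈ 3.70×10⁻¹⁰ N·m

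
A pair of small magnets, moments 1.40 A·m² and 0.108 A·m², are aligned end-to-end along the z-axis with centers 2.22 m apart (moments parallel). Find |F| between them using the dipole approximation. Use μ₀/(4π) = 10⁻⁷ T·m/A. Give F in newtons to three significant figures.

On-axis B of dipole 1: B = (μ₀/4π)·2m₁/r³. Force on dipole 2: F = m₂·dB/dr.
dB/dr = −(μ₀/4π)·6m₁/r⁴, so |F| = (μ₀/4π)·6m₁m₂/r⁴.
F = 6(10⁻⁷)(1.40)(0.108)/(2.22)⁴ = 3.735×10⁻⁹ N.

F ≈ 3.74×10⁻⁹ N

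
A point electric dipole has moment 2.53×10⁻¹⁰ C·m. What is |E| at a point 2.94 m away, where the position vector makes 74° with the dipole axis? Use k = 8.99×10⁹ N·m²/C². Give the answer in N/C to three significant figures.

E ≈ 0.0992 N/C

At angle θ the dipole field magnitude is E = (kp/r³)·√(1 + 3cos²θ).
kp/r³ = (8.99×10⁹)(2.53×10⁻¹⁰) / (2.94)³ = 0.08950 N/C.
√(1 + 3cos²74°) = √(1 + 3·0.0760) = √1.2279 ≈ 1.1081.
E ≈ 0.08950 × 1.108 = 0.09918 N/C.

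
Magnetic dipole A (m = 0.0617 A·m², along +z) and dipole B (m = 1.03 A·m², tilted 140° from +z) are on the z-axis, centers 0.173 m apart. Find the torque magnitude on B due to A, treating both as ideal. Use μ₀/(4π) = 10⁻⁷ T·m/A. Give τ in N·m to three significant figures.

Dipole B is on the axis of dipole A, so B₁ there is axial: B₁ = (μ₀/4π)·2m₁/r³ along +z.
B₁ = 2(10⁻⁷)(0.0617)/(0.173)³ = 2.383×10⁻⁶ T.
τ = m₂ B₁ sinθ.
τ = (1.03)(2.383×10⁻⁶)·sin140° = 1.578×10⁻⁶ N·m.

τ ≈ 1.58×10⁻⁶ N·m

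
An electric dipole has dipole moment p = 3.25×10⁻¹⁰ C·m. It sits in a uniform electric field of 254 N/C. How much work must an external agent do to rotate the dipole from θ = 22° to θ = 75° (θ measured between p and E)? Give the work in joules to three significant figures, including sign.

W_ext = ΔU = U(θ₂) − U(θ₁) = −pE cosθ₂ − (−pE cosθ₁) = pE(cosθ₁ − cosθ₂).
W = (3.25×10⁻¹⁰)(254)·(cos22° − cos75°) = (8.255×10⁻⁸)·(+0.6684) = 5.517×10⁻⁸ J.

W ≈ 5.52×10⁻⁸ J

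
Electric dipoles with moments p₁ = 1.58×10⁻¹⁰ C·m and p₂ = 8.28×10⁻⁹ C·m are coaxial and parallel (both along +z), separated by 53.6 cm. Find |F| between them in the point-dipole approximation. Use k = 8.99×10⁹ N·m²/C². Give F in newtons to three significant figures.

On-axis field of dipole 1 at distance r: E = 2kp₁/r³. Force on dipole 2 is F = p₂·dE/dr (gradient along axis).
dE/dr = −6kp₁/r⁴, so |F| = 6kp₁p₂/r⁴ (attractive for aligned moments).
F = 6(8.99×10⁹)(1.58×10⁻¹⁰)(8.28×10⁻⁹)/(0.536)⁴ = 8.549×10⁻⁷ N.

F ≈ 8.55×10⁻⁷ N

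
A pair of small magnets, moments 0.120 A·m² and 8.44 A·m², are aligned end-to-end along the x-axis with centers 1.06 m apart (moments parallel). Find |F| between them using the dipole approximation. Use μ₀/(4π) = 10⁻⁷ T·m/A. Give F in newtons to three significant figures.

F ≈ 4.81×10⁻⁷ N

On-axis B of dipole 1: B = (μ₀/4π)·2m₁/r³. Force on dipole 2: F = m₂·dB/dr.
dB/dr = −(μ₀/4π)·6m₁/r⁴, so |F| = (μ₀/4π)·6m₁m₂/r⁴.
F = 6(10⁻⁷)(0.120)(8.44)/(1.06)⁴ = 4.813×10⁻⁷ N.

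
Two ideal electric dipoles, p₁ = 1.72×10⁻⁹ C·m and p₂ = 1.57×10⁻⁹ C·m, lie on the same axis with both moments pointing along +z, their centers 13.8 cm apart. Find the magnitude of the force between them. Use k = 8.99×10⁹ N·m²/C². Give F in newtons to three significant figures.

F ≈ 4.02×10⁻⁴ N

On-axis field of dipole 1 at distance r: E = 2kp₁/r³. Force on dipole 2 is F = p₂·dE/dr (gradient along axis).
dE/dr = −6kp₁/r⁴, so |F| = 6kp₁p₂/r⁴ (attractive for aligned moments).
F = 6(8.99×10⁹)(1.72×10⁻⁹)(1.57×10⁻⁹)/(0.138)⁴ = 4.016×10⁻⁴ N.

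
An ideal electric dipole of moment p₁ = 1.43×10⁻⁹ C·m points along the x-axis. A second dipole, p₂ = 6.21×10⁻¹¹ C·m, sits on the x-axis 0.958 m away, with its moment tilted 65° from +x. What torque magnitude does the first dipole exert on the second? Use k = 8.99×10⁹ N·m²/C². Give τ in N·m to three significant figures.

The second dipole sits on the axis of the first, so the field there is axial: E₁ = 2kp₁/r³ along +x.
E₁ = 2(8.99×10⁹)(1.43×10⁻⁹)/(0.958)³ = 29.24 N/C.
Torque on the second dipole: τ = p₂ E₁ sinθ.
τ = (6.21×10⁻¹¹)(29.24)·sin65° = 1.646×10⁻⁹ N·m.

τ ≈ 1.65×10⁻⁹ N·m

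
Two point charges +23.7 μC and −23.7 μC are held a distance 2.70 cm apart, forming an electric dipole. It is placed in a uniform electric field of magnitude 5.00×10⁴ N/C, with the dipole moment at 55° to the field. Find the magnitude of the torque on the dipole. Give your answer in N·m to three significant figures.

Dipole moment p = qd = (2.37×10⁻⁵ C)(0.0270 m) = 6.399×10⁻⁷ C·m.
Torque on an electric dipole: τ = pE sinθ.
τ = (6.399×10⁻⁷)(5.00×10⁴)·sin55° = 0.02621 N·m.

τ ≈ 0.0262 N·m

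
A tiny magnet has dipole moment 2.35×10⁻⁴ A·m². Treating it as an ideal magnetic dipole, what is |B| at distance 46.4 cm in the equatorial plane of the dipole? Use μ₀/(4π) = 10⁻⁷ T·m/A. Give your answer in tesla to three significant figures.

B ≈ 2.35×10⁻¹⁰ T

In the equatorial plane B = (μ₀/4π)·m/r³ (half the axial value).
B = (10⁻⁷)·(2.35×10⁻⁴) / (0.464)³ = 2.352×10⁻¹⁰ T.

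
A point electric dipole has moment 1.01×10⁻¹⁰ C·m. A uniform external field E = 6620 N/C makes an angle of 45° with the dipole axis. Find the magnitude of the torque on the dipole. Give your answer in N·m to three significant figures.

Torque on an electric dipole: τ = pE sinθ.
τ = (1.01×10⁻¹⁰)(6620)·sin45° = 4.728×10⁻⁷ N·m.

τ ≈ 4.73×10⁻⁷ N·m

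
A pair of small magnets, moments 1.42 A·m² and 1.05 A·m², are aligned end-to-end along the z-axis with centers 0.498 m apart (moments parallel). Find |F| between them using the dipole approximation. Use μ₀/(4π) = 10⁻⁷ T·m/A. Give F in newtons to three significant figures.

F ≈ 1.45×10⁻⁵ N

On-axis B of dipole 1: B = (μ₀/4π)·2m₁/r³. Force on dipole 2: F = m₂·dB/dr.
dB/dr = −(μ₀/4π)·6m₁/r⁴, so |F| = (μ₀/4π)·6m₁m₂/r⁴.
F = 6(10⁻⁷)(1.42)(1.05)/(0.498)⁴ = 1.454×10⁻⁵ N.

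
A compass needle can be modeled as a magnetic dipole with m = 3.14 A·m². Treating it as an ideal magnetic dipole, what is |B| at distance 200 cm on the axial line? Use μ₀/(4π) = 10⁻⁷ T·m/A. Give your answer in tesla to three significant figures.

On axis B = (μ₀/4π)·2m/r³.
B = 2·(10⁻⁷)·(3.14) / (2.00)³ = 7.850×10⁻⁸ T.

B ≈ 7.85×10⁻⁸ T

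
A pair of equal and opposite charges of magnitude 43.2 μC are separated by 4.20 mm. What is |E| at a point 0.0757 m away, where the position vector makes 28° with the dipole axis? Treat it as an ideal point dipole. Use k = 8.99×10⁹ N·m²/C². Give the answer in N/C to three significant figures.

Dipole moment p = qd = (4.32×10⁻⁵ C)(0.00420 m) = 1.814×10⁻⁷ C·m.
At angle θ the dipole field magnitude is E = (kp/r³)·√(1 + 3cos²θ).
kp/r³ = (8.99×10⁹)(1.814×10⁻⁷) / (0.0757)³ = 3.759×10⁶ N/C.
√(1 + 3cos²28°) = √(1 + 3·0.7796) = √3.3388 ≈ 1.8272.
E ≈ 3.759×10⁶ × 1.827 = 6.869×10⁶ N/C.

E ≈ 6.87×10⁶ N/C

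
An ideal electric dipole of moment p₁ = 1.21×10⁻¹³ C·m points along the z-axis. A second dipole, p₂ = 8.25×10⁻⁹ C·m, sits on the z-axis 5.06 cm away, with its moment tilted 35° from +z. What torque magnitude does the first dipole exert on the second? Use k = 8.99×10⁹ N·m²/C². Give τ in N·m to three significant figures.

The second dipole sits on the axis of the first, so the field there is axial: E₁ = 2kp₁/r³ along +z.
E₁ = 2(8.99×10⁹)(1.21×10⁻¹³)/(0.0506)³ = 16.79 N/C.
Torque on the second dipole: τ = p₂ E₁ sinθ.
τ = (8.25×10⁻⁹)(16.79)·sin35° = 7.946×10⁻⁸ N·m.

τ ≈ 7.95×10⁻⁸ N·m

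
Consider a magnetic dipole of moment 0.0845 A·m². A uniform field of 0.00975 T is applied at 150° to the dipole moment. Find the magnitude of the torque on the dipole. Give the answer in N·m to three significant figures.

Torque on a magnetic dipole: τ = mB sinθ.
τ = (0.0845)(0.00975)·sin150° = 4.119×10⁻⁴ N·m.

τ ≈ 4.12×10⁻⁴ N·m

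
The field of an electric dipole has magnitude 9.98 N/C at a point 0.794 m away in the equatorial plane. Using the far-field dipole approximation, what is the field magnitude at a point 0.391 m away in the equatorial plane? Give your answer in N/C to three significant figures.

E ≈ 83.6 N/C

Dipole fields scale as 1/r³ in the far field; the geometry is the same at both points.
E₂ = E₁ · (r₁/r₂)³ = 9.98 · (0.794/0.391)³.
(r₁/r₂)³ = (2.031)³ = 8.374.
E₂ ≈ 83.57 N/C.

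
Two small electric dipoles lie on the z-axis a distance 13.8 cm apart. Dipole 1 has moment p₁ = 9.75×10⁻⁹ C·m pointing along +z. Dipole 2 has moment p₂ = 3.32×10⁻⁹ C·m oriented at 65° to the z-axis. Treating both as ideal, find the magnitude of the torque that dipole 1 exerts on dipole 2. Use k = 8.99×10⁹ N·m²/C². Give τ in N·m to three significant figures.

τ ≈ 2.01×10⁻⁴ N·m

The second dipole sits on the axis of the first, so the field there is axial: E₁ = 2kp₁/r³ along +z.
E₁ = 2(8.99×10⁹)(9.75×10⁻⁹)/(0.138)³ = 6.670×10⁴ N/C.
Torque on the second dipole: τ = p₂ E₁ sinθ.
τ = (3.32×10⁻⁹)(6.670×10⁴)·sin65° = 2.007×10⁻⁴ N·m.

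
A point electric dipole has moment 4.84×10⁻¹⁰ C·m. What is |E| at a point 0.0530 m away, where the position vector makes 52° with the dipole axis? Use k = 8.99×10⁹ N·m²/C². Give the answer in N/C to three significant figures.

At angle θ the dipole field magnitude is E = (kp/r³)·√(1 + 3cos²θ).
kp/r³ = (8.99×10⁹)(4.84×10⁻¹⁰) / (0.0530)³ = 2.923×10⁴ N/C.
√(1 + 3cos²52°) = √(1 + 3·0.3790) = √2.1371 ≈ 1.4619.
E ≈ 2.923×10⁴ × 1.462 = 4.273×10⁴ N/C.

E ≈ 4.27×10⁴ N/C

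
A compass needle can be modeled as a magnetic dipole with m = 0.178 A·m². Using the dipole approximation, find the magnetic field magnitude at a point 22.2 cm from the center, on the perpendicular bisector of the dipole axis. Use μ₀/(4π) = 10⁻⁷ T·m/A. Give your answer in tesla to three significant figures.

In the equatorial plane B = (μ₀/4π)·m/r³ (half the axial value).
B = (10⁻⁷)·(0.178) / (0.222)³ = 1.627×10⁻⁶ T.

B ≈ 1.63×10⁻⁶ T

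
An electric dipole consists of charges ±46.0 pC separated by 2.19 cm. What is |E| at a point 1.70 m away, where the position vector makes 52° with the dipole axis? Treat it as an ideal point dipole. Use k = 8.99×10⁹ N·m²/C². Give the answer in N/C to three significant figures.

Dipole moment p = qd = (4.60×10⁻¹¹ C)(0.0219 m) = 1.007×10⁻¹² C·m.
At angle θ the dipole field magnitude is E = (kp/r³)·√(1 + 3cos²θ).
kp/r³ = (8.99×10⁹)(1.007×10⁻¹²) / (1.70)³ = 0.001843 N/C.
√(1 + 3cos²52°) = √(1 + 3·0.3790) = √2.1371 ≈ 1.4619.
E ≈ 0.001843 × 1.462 = 0.002694 N/C.

E ≈ 0.00269 N/C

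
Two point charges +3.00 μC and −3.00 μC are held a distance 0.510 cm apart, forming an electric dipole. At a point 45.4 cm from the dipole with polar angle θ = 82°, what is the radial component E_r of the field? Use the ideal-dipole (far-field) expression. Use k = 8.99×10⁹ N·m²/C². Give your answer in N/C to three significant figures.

Dipole moment p = qd = (3.00×10⁻⁶ C)(0.00510 m) = 1.53×10⁻⁸ C·m.
For a dipole, E_r = (2kp cosθ)/r³.
kp/r³ = (8.99×10⁹)(1.53×10⁻⁸)/(0.454)³ = 1470 N/C.
E_r = 2·1470·cos82° = 409.1 N/C.

E_r ≈ 409 N/C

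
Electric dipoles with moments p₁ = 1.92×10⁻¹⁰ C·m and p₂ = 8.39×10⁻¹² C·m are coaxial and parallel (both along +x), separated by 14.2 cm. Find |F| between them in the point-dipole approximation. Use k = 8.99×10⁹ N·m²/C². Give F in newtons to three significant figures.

On-axis field of dipole 1 at distance r: E = 2kp₁/r³. Force on dipole 2 is F = p₂·dE/dr (gradient along axis).
dE/dr = −6kp₁/r⁴, so |F| = 6kp₁p₂/r⁴ (attractive for aligned moments).
F = 6(8.99×10⁹)(1.92×10⁻¹⁰)(8.39×10⁻¹²)/(0.142)⁴ = 2.137×10⁻⁷ N.

F ≈ 2.14×10⁻⁷ N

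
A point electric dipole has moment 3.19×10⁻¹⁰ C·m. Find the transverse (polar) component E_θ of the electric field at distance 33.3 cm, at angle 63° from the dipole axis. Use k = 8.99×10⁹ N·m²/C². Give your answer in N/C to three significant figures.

For a dipole, E_θ = (kp sinθ)/r³.
kp/r³ = (8.99×10⁹)(3.19×10⁻¹⁰)/(0.333)³ = 77.66 N/C.
E_θ = 77.66·sin63° = 69.20 N/C.

E_θ ≈ 69.2 N/C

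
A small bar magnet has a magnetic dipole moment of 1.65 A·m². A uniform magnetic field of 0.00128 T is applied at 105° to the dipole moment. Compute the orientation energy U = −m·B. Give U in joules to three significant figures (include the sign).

U ≈ 5.47×10⁻⁴ J

U = −m·B = −mB cosθ.
U = −(1.65)(0.00128)·cos105° = 5.466×10⁻⁴ J.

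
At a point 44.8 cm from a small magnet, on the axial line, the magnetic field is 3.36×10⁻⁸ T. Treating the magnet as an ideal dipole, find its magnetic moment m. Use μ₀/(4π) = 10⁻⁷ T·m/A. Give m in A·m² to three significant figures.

m ≈ 0.0151 A·m²

On axis B = (μ₀/4π)·2m/r³, so m = Br³·4π/(μ₀·2).
m = (3.36×10⁻⁸)·(0.448)³ / (2·10⁻⁷) = 0.01511 A·m².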